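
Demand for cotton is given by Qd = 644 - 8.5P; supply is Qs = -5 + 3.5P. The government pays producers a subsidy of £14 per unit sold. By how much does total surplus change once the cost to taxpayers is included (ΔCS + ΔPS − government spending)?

Net change in total surplus = -5831/24

Pre-subsidy: 644 - 8.5P = -5 + 3.5P gives P* = 649/12, Q* = 4423/24.
With the subsidy, sellers receive Ps = Pb + 14 for each unit, where Pb is the price buyers pay.
Supply in terms of Pb becomes Qs = -5 + 3.5(Pb + 14) = 44 + 3.5Pb. Setting this equal to demand: 644 - 8.5Pb = 44 + 3.5Pb, so Pb = 50.
Sellers receive Ps = 50 + 14 = 64; Q' = 644 − 8.5·50 = 219.
ΔCS = ½(4423/24 + 219)(649/12 − 50) = 474271/576; ΔPS = ½(4423/24 + 219)(64 − 649/12) = 1151801/576.
Government spending = 14 × 219 = 3066.
Net change = 474271/576 + 1151801/576 − 3066 = -5831/24. The loss equals the DWL triangle ½·14·833/24.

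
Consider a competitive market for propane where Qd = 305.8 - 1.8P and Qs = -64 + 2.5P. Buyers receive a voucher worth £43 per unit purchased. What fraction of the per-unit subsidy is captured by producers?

Pre-subsidy: 305.8 - 1.8P = -64 + 2.5P gives P* = 86, Q* = 151.
With the rebate, buyers effectively pay Pb = Ps − 43, where Ps is the price sellers receive.
Demand in terms of Ps becomes Qd = 305.8 − 1.8(Ps − 43) = 383.2 - 1.8Ps. Setting this equal to supply: 383.2 - 1.8Ps = -64 + 2.5Ps, so Ps = 104.
Buyers pay Pb = 104 − 43 = 61; Q' = -64 + 2.5·104 = 196.
Buyers' price falls by P* − Pb = 86 − 61 = 25; sellers' price rises by Ps − P* = 104 − 86 = 18.
So producers capture 18/43 = 18/43 of each unit of subsidy.

Producer share = 18/43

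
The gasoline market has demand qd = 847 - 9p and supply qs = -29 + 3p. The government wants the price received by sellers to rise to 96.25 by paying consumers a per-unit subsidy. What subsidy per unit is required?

Required subsidy s = 31 per unit

At a seller price of 96.25, quantity supplied is -29 + 3·96.25 = 259.75.
Buyers absorb 259.75 only when they pay pb with 847 − 9·pb = 259.75, i.e. pb = 65.25.
s = ps − pb = 96.25 − 65.25 = 31.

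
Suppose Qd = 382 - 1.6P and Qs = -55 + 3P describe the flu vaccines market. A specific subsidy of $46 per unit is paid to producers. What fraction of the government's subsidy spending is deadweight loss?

Pre-subsidy: 382 - 1.6P = -55 + 3P gives P* = 95, Q* = 230.
With the subsidy, sellers receive Ps = Pb + 46 for each unit, where Pb is the price buyers pay.
Supply in terms of Pb becomes Qs = -55 + 3(Pb + 46) = 83 + 3Pb. Setting this equal to demand: 382 - 1.6Pb = 83 + 3Pb, so Pb = 65.
Sellers receive Ps = 65 + 46 = 111; Q' = 382 − 1.6·65 = 278.
ΔCS = ½(230 + 278)(95 − 65) = 7620; ΔPS = ½(230 + 278)(111 − 95) = 4064.
Government spending = 46 × 278 = 12788.
DWL = ½ × 46 × (278 − 230) = 1104; fraction = 1104 / 12788 = 12/139.

DWL / government spending = 12/139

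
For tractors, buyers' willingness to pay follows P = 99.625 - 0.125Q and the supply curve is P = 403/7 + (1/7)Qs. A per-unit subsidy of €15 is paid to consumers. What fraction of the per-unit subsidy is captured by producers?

Pre-subsidy: 99.625 - 0.125Q = 403/7 + (1/7)Q gives Q* = 157 and P* = 80.
With the rebate, buyers effectively pay Pb = Ps − 15, where Ps is the price sellers receive.
On the curves, Pb = 99.625 - 0.125Q and Ps = 403/7 + (1/7)Q; the wedge Ps − Pb = 15 gives 403/7 + (1/7)Q − (99.625 - 0.125Q) = 15, so Q' = 213.
Then Pb = 99.625 − 0.125·213 = 73 and Ps = 403/7 + (1/7)·213 = 88.
Buyers' price falls by P* − Pb = 80 − 73 = 7; sellers' price rises by Ps − P* = 88 − 80 = 8.
So producers capture 8/15 = 8/15 of each unit of subsidy.

Producer share = 8/15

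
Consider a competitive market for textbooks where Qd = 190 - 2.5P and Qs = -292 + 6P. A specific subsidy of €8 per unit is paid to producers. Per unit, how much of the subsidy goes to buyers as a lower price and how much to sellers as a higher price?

Buyers gain 96/17 per unit; sellers gain 40/17 per unit

Pre-subsidy: 190 - 2.5P = -292 + 6P gives P* = 964/17, Q* = 820/17.
With the subsidy, sellers receive Ps = Pb + 8 for each unit, where Pb is the price buyers pay.
Supply in terms of Pb becomes Qs = -292 + 6(Pb + 8) = -244 + 6Pb. Setting this equal to demand: 190 - 2.5Pb = -244 + 6Pb, so Pb = 868/17.
Sellers receive Ps = 868/17 + 8 = 1004/17; Q' = 190 − 2.5·(868/17) = 1060/17.
Buyers' price falls by P* − Pb = 964/17 − 868/17 = 96/17; sellers' price rises by Ps − P* = 1004/17 − 964/17 = 40/17.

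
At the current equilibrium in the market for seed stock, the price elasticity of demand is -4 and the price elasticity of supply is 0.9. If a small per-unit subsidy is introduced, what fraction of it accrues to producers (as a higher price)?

For a small subsidy around the equilibrium, the benefit split depends on the relative slopes, which at a point are proportional to the elasticities.
Buyer share = εs/(εs + |εd|) = 0.9/(0.9 + 4) = 9/49; seller share = |εd|/(εs + |εd|) = 40/49.
So producers capture 40/49 of the subsidy.

Producer share = 40/49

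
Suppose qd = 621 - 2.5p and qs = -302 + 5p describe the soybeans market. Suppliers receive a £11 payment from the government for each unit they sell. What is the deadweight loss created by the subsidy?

Deadweight loss = 605/6

Pre-subsidy: 621 - 2.5p = -302 + 5p gives p* = 1846/15, q* = 940/3.
With the subsidy, sellers receive ps = pb + 11 for each unit, where pb is the price buyers pay.
Supply in terms of pb becomes qs = -302 + 5(pb + 11) = -247 + 5pb. Setting this equal to demand: 621 - 2.5pb = -247 + 5pb, so pb = 1736/15.
Sellers receive ps = 1736/15 + 11 = 1901/15; q' = 621 − 2.5·(1736/15) = 995/3.
The subsidy expands output by 995/3 − 940/3 = 55/3 past the efficient level; on those units the gap between marginal cost and willingness to pay runs from 0 up to 11.
DWL = ½ × 11 × 55/3 = 605/6.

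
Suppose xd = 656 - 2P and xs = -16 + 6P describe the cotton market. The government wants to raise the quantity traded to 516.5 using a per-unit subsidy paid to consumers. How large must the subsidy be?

At x = 516.5, invert demand for the buyer price: Pb = (656 − 516.5)/2 = 69.75; invert supply for the seller price: Ps = (516.5 − (-16))/6 = 88.75.
The subsidy must fill the gap: s = Ps − Pb = 88.75 − 69.75 = 19.

Required subsidy s = 19 per unit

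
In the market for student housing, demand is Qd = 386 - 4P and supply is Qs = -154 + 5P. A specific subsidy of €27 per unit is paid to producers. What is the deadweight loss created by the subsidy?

Pre-subsidy: 386 - 4P = -154 + 5P gives P* = 60, Q* = 146.
With the subsidy, sellers receive Ps = Pb + 27 for each unit, where Pb is the price buyers pay.
Supply in terms of Pb becomes Qs = -154 + 5(Pb + 27) = -19 + 5Pb. Setting this equal to demand: 386 - 4Pb = -19 + 5Pb, so Pb = 45.
Sellers receive Ps = 45 + 27 = 72; Q' = 386 − 4·45 = 206.
The subsidy expands output by 206 − 146 = 60 past the efficient level; on those units the gap between marginal cost and willingness to pay runs from 0 up to 27.
DWL = ½ × 27 × 60 = 810.

Deadweight loss = €810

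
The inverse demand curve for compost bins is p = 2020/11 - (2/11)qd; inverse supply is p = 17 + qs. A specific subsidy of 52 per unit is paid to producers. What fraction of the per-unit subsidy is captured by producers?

Pre-subsidy: 2020/11 - (2/11)q = 17 + q gives q* = 141 and p* = 158.
With the subsidy, sellers receive ps = pb + 52 for each unit, where pb is the price buyers pay.
On the curves, pb = 2020/11 - (2/11)q and ps = 17 + q; the wedge ps − pb = 52 gives 17 + q − (2020/11 - (2/11)q) = 52, so q' = 185.
Then pb = 2020/11 − (2/11)·185 = 150 and ps = 17 + 1·185 = 202.
Buyers' price falls by p* − pb = 158 − 150 = 8; sellers' price rises by ps − p* = 202 − 158 = 44.
So producers capture 44/52 = 11/13 of each unit of subsidy.

Producer share = 11/13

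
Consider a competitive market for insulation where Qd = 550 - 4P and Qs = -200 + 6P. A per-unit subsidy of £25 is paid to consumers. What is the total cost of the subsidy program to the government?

Government cost = £7750

Pre-subsidy: 550 - 4P = -200 + 6P gives P* = 75, Q* = 250.
With the rebate, buyers effectively pay Pb = Ps − 25, where Ps is the price sellers receive.
Demand in terms of Ps becomes Qd = 550 − 4(Ps − 25) = 650 - 4Ps. Setting this equal to supply: 650 - 4Ps = -200 + 6Ps, so Ps = 85.
Buyers pay Pb = 85 − 25 = 60; Q' = -200 + 6·85 = 310.
Government outlay = subsidy × quantity = 25 × 310 = 7750.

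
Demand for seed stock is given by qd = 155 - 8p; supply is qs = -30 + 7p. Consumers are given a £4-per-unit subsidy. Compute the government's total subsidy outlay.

Pre-subsidy: 155 - 8p = -30 + 7p gives p* = 37/3, q* = 169/3.
With the rebate, buyers effectively pay pb = ps − 4, where ps is the price sellers receive.
Demand in terms of ps becomes qd = 155 − 8(ps − 4) = 187 - 8ps. Setting this equal to supply: 187 - 8ps = -30 + 7ps, so ps = 217/15.
Buyers pay pb = 217/15 − 4 = 157/15; q' = -30 + 7·(217/15) = 1069/15.
Government outlay = subsidy × quantity = 4 × 1069/15 = 4276/15.

Government cost = 4276/15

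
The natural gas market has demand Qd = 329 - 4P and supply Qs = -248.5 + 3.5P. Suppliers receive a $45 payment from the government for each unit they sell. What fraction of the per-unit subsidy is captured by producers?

Producer share = 8/15

Pre-subsidy: 329 - 4P = -248.5 + 3.5P gives P* = 77, Q* = 21.
With the subsidy, sellers receive Ps = Pb + 45 for each unit, where Pb is the price buyers pay.
Supply in terms of Pb becomes Qs = -248.5 + 3.5(Pb + 45) = -91 + 3.5Pb. Setting this equal to demand: 329 - 4Pb = -91 + 3.5Pb, so Pb = 56.
Sellers receive Ps = 56 + 45 = 101; Q' = 329 − 4·56 = 105.
Buyers' price falls by P* − Pb = 77 − 56 = 21; sellers' price rises by Ps − P* = 101 − 77 = 24.
So producers capture 24/45 = 8/15 of each unit of subsidy.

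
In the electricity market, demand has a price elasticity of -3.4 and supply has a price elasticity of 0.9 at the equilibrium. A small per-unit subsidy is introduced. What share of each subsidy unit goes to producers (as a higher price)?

For a small subsidy around the equilibrium, the benefit split depends on the relative slopes, which at a point are proportional to the elasticities.
Buyer share = εs/(εs + |εd|) = 0.9/(0.9 + 3.4) = 9/43; seller share = |εd|/(εs + |εd|) = 34/43.
So producers capture 34/43 of the subsidy.

Producer share = 34/43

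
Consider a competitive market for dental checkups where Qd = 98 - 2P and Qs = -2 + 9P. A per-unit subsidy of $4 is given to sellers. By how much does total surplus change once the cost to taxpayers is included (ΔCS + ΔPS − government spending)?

Net change in total surplus = -144/11

Pre-subsidy: 98 - 2P = -2 + 9P gives P* = 100/11, Q* = 878/11.
With the subsidy, sellers receive Ps = Pb + 4 for each unit, where Pb is the price buyers pay.
Supply in terms of Pb becomes Qs = -2 + 9(Pb + 4) = 34 + 9Pb. Setting this equal to demand: 98 - 2Pb = 34 + 9Pb, so Pb = 64/11.
Sellers receive Ps = 64/11 + 4 = 108/11; Q' = 98 − 2·(64/11) = 950/11.
ΔCS = ½(878/11 + 950/11)(100/11 − 64/11) = 32904/121; ΔPS = ½(878/11 + 950/11)(108/11 − 100/11) = 7312/121.
Government spending = 4 × 950/11 = 3800/11.
Net change = 32904/121 + 7312/121 − 3800/11 = -144/11. The loss equals the DWL triangle ½·4·72/11.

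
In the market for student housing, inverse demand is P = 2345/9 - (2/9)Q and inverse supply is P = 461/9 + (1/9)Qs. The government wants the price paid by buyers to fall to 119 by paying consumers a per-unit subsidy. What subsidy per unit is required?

Required subsidy s = 3 per unit

At a buyer price of 119, quantity demanded is 1172.5 − 4.5·119 = 637.
Sellers supply 637 only when they receive Ps = 461/9 + (1/9)·637 = 122.
s = Ps − Pb = 122 − 119 = 3.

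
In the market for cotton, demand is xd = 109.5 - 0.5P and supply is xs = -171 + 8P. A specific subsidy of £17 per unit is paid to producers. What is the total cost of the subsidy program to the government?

Pre-subsidy: 109.5 - 0.5P = -171 + 8P gives P* = 33, x* = 93.
With the subsidy, sellers receive Ps = Pb + 17 for each unit, where Pb is the price buyers pay.
Supply in terms of Pb becomes xs = -171 + 8(Pb + 17) = -35 + 8Pb. Setting this equal to demand: 109.5 - 0.5Pb = -35 + 8Pb, so Pb = 17.
Sellers receive Ps = 17 + 17 = 34; x' = 109.5 − 0.5·17 = 101.
Government outlay = subsidy × quantity = 17 × 101 = 1717.

Government cost = £1717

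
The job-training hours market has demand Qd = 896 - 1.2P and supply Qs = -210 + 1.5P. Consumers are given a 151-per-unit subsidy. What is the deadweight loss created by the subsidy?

Deadweight loss = 22801/3

Pre-subsidy: 896 - 1.2P = -210 + 1.5P gives P* = 11060/27, Q* = 3640/9.
With the rebate, buyers effectively pay Pb = Ps − 151, where Ps is the price sellers receive.
Demand in terms of Ps becomes Qd = 896 − 1.2(Ps − 151) = 1077.2 - 1.2Ps. Setting this equal to supply: 1077.2 - 1.2Ps = -210 + 1.5Ps, so Ps = 12872/27.
Buyers pay Pb = 12872/27 − 151 = 8795/27; Q' = -210 + 1.5·(12872/27) = 4546/9.
The subsidy expands output by 4546/9 − 3640/9 = 302/3 past the efficient level; on those units the gap between marginal cost and willingness to pay runs from 0 up to 151.
DWL = ½ × 151 × 302/3 = 22801/3.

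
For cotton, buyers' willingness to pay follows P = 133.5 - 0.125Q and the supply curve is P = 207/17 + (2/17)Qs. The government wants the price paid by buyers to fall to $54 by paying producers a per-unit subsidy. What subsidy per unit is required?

Required subsidy s = $33 per unit

At a buyer price of 54, quantity demanded is 1068 − 8·54 = 636.
Sellers supply 636 only when they receive Ps = 207/17 + (2/17)·636 = 87.
s = Ps − Pb = 87 − 54 = 33.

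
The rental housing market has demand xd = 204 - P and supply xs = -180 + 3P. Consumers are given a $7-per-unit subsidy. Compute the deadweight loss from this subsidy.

Pre-subsidy: 204 - P = -180 + 3P gives P* = 96, x* = 108.
With the rebate, buyers effectively pay Pb = Ps − 7, where Ps is the price sellers receive.
Demand in terms of Ps becomes xd = 204 − 1(Ps − 7) = 211 - Ps. Setting this equal to supply: 211 - Ps = -180 + 3Ps, so Ps = 97.75.
Buyers pay Pb = 97.75 − 7 = 90.75; x' = -180 + 3·97.75 = 113.25.
The subsidy expands output by 113.25 − 108 = 5.25 past the efficient level; on those units the gap between marginal cost and willingness to pay runs from 0 up to 7.
DWL = ½ × 7 × 5.25 = 18.375.

Deadweight loss = $18.375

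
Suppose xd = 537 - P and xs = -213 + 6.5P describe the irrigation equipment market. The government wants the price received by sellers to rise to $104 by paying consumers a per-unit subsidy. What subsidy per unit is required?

At a seller price of 104, quantity supplied is -213 + 6.5·104 = 463.
Buyers absorb 463 only when they pay Pb with 537 − 1·Pb = 463, i.e. Pb = 74.
s = Ps − Pb = 104 − 74 = 30.

Required subsidy s = $30 per unit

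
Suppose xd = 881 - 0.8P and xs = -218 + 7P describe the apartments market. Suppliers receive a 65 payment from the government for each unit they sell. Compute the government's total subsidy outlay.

Pre-subsidy: 881 - 0.8P = -218 + 7P gives P* = 5495/39, x* = 29963/39.
With the subsidy, sellers receive Ps = Pb + 65 for each unit, where Pb is the price buyers pay.
Supply in terms of Pb becomes xs = -218 + 7(Pb + 65) = 237 + 7Pb. Setting this equal to demand: 881 - 0.8Pb = 237 + 7Pb, so Pb = 3220/39.
Sellers receive Ps = 3220/39 + 65 = 5755/39; x' = 881 − 0.8·(3220/39) = 31783/39.
Government outlay = subsidy × quantity = 65 × 31783/39 = 158915/3.

Government cost = 158915/3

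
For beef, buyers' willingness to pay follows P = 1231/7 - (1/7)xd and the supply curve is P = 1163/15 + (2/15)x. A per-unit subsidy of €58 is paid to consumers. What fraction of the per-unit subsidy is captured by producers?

Pre-subsidy: 1231/7 - (1/7)x = 1163/15 + (2/15)x gives x* = 356 and P* = 125.
With the rebate, buyers effectively pay Pb = Ps − 58, where Ps is the price sellers receive.
On the curves, Pb = 1231/7 - (1/7)x and Ps = 1163/15 + (2/15)x; the wedge Ps − Pb = 58 gives 1163/15 + (2/15)x − (1231/7 - (1/7)x) = 58, so x' = 566.
Then Pb = 1231/7 − (1/7)·566 = 95 and Ps = 1163/15 + (2/15)·566 = 153.
Buyers' price falls by P* − Pb = 125 − 95 = 30; sellers' price rises by Ps − P* = 153 − 125 = 28.
So producers capture 28/58 = 14/29 of each unit of subsidy.

Producer share = 14/29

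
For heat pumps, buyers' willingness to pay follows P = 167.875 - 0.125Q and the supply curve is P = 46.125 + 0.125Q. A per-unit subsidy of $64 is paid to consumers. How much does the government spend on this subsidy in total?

Government cost = $47552

Pre-subsidy: 167.875 - 0.125Q = 46.125 + 0.125Q gives Q* = 487 and P* = 107.
With the rebate, buyers effectively pay Pb = Ps − 64, where Ps is the price sellers receive.
On the curves, Pb = 167.875 - 0.125Q and Ps = 46.125 + 0.125Q; the wedge Ps − Pb = 64 gives 46.125 + 0.125Q − (167.875 - 0.125Q) = 64, so Q' = 743.
Then Pb = 167.875 − 0.125·743 = 75 and Ps = 46.125 + 0.125·743 = 139.
Government outlay = subsidy × quantity = 64 × 743 = 47552.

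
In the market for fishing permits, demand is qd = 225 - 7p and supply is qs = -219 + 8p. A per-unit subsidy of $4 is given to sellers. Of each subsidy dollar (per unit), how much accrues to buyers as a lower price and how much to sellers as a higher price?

Pre-subsidy: 225 - 7p = -219 + 8p gives p* = 29.6, q* = 17.8.
With the subsidy, sellers receive ps = pb + 4 for each unit, where pb is the price buyers pay.
Supply in terms of pb becomes qs = -219 + 8(pb + 4) = -187 + 8pb. Setting this equal to demand: 225 - 7pb = -187 + 8pb, so pb = 412/15.
Sellers receive ps = 412/15 + 4 = 472/15; q' = 225 − 7·(412/15) = 491/15.
Buyers' price falls by p* − pb = 29.6 − 412/15 = 32/15; sellers' price rises by ps − p* = 472/15 − 29.6 = 28/15.

Buyers gain 32/15 per unit; sellers gain 28/15 per unit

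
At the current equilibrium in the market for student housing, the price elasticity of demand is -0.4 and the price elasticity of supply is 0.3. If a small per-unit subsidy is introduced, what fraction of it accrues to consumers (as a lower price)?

Consumer share = 3/7

For a small subsidy around the equilibrium, the benefit split depends on the relative slopes, which at a point are proportional to the elasticities.
Buyer share = εs/(εs + |εd|) = 0.3/(0.3 + 0.4) = 3/7; seller share = |εd|/(εs + |εd|) = 4/7.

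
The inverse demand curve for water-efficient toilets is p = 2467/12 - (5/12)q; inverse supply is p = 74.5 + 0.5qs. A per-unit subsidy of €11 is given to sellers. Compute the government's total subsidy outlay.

Pre-subsidy: 2467/12 - (5/12)q = 74.5 + 0.5q gives q* = 143 and p* = 146.
With the subsidy, sellers receive ps = pb + 11 for each unit, where pb is the price buyers pay.
On the curves, pb = 2467/12 - (5/12)q and ps = 74.5 + 0.5q; the wedge ps − pb = 11 gives 74.5 + 0.5q − (2467/12 - (5/12)q) = 11, so q' = 155.
Then pb = 2467/12 − (5/12)·155 = 141 and ps = 74.5 + 0.5·155 = 152.
Government outlay = subsidy × quantity = 11 × 155 = 1705.

Government cost = €1705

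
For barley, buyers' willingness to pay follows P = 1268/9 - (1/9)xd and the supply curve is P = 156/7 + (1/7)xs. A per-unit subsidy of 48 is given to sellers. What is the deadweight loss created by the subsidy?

Pre-subsidy: 1268/9 - (1/9)x = 156/7 + (1/7)x gives x* = 467 and P* = 89.
With the subsidy, sellers receive Ps = Pb + 48 for each unit, where Pb is the price buyers pay.
On the curves, Pb = 1268/9 - (1/9)x and Ps = 156/7 + (1/7)x; the wedge Ps − Pb = 48 gives 156/7 + (1/7)x − (1268/9 - (1/9)x) = 48, so x' = 656.
Then Pb = 1268/9 − (1/9)·656 = 68 and Ps = 156/7 + (1/7)·656 = 116.
The subsidy expands output by 656 − 467 = 189 past the efficient level; on those units the gap between marginal cost and willingness to pay runs from 0 up to 48.
DWL = ½ × 48 × 189 = 4536.

Deadweight loss = 4536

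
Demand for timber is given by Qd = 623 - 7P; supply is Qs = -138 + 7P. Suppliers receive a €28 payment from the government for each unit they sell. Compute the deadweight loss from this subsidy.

Pre-subsidy: 623 - 7P = -138 + 7P gives P* = 761/14, Q* = 242.5.
With the subsidy, sellers receive Ps = Pb + 28 for each unit, where Pb is the price buyers pay.
Supply in terms of Pb becomes Qs = -138 + 7(Pb + 28) = 58 + 7Pb. Setting this equal to demand: 623 - 7Pb = 58 + 7Pb, so Pb = 565/14.
Sellers receive Ps = 565/14 + 28 = 957/14; Q' = 623 − 7·(565/14) = 340.5.
The subsidy expands output by 340.5 − 242.5 = 98 past the efficient level; on those units the gap between marginal cost and willingness to pay runs from 0 up to 28.
DWL = ½ × 28 × 98 = 1372.

Deadweight loss = €1372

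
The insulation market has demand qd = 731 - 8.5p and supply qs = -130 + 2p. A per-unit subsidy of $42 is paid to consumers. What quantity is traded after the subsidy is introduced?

Pre-subsidy: 731 - 8.5p = -130 + 2p gives p* = 82, q* = 34.
With the rebate, buyers effectively pay pb = ps − 42, where ps is the price sellers receive.
Demand in terms of ps becomes qd = 731 − 8.5(ps − 42) = 1088 - 8.5ps. Setting this equal to supply: 1088 - 8.5ps = -130 + 2ps, so ps = 116.
Buyers pay pb = 116 − 42 = 74; q' = -130 + 2·116 = 102.

q' = 102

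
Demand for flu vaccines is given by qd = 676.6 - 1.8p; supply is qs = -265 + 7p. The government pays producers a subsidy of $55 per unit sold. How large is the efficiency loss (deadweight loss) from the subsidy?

Pre-subsidy: 676.6 - 1.8p = -265 + 7p gives p* = 107, q* = 484.
With the subsidy, sellers receive ps = pb + 55 for each unit, where pb is the price buyers pay.
Supply in terms of pb becomes qs = -265 + 7(pb + 55) = 120 + 7pb. Setting this equal to demand: 676.6 - 1.8pb = 120 + 7pb, so pb = 63.25.
Sellers receive ps = 63.25 + 55 = 118.25; q' = 676.6 − 1.8·63.25 = 562.75.
The subsidy expands output by 562.75 − 484 = 78.75 past the efficient level; on those units the gap between marginal cost and willingness to pay runs from 0 up to 55.
DWL = ½ × 55 × 78.75 = 2165.625.

Deadweight loss = $2165.625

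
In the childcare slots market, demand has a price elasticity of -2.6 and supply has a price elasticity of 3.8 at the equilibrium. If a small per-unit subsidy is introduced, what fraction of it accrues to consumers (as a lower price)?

For a small subsidy around the equilibrium, the benefit split depends on the relative slopes, which at a point are proportional to the elasticities.
Buyer share = εs/(εs + |εd|) = 3.8/(3.8 + 2.6) = 0.59375; seller share = |εd|/(εs + |εd|) = 0.40625.

Consumer share = 0.59375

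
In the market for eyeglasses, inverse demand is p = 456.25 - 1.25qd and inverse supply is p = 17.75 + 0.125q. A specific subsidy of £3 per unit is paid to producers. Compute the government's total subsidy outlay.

Government cost = 10596/11

Pre-subsidy: 456.25 - 1.25q = 17.75 + 0.125q gives q* = 3508/11 and p* = 2535/44.
With the subsidy, sellers receive ps = pb + 3 for each unit, where pb is the price buyers pay.
On the curves, pb = 456.25 - 1.25q and ps = 17.75 + 0.125q; the wedge ps − pb = 3 gives 17.75 + 0.125q − (456.25 - 1.25q) = 3, so q' = 3532/11.
Then pb = 456.25 − 1.25·(3532/11) = 2415/44 and ps = 17.75 + 0.125·(3532/11) = 2547/44.
Government outlay = subsidy × quantity = 3 × 3532/11 = 10596/11.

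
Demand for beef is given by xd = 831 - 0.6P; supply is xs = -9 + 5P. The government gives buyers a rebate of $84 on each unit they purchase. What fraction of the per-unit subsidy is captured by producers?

Pre-subsidy: 831 - 0.6P = -9 + 5P gives P* = 150, x* = 741.
With the rebate, buyers effectively pay Pb = Ps − 84, where Ps is the price sellers receive.
Demand in terms of Ps becomes xd = 831 − 0.6(Ps − 84) = 881.4 - 0.6Ps. Setting this equal to supply: 881.4 - 0.6Ps = -9 + 5Ps, so Ps = 159.
Buyers pay Pb = 159 − 84 = 75; x' = -9 + 5·159 = 786.
Buyers' price falls by P* − Pb = 150 − 75 = 75; sellers' price rises by Ps − P* = 159 − 150 = 9.
So producers capture 9/84 = 3/28 of each unit of subsidy.

Producer share = 3/28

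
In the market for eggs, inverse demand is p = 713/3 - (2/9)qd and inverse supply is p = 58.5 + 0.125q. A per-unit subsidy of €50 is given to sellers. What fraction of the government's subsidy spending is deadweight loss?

DWL / government spending = 6/55

Pre-subsidy: 713/3 - (2/9)q = 58.5 + 0.125q gives q* = 516 and p* = 123.
With the subsidy, sellers receive ps = pb + 50 for each unit, where pb is the price buyers pay.
On the curves, pb = 713/3 - (2/9)q and ps = 58.5 + 0.125q; the wedge ps − pb = 50 gives 58.5 + 0.125q − (713/3 - (2/9)q) = 50, so q' = 660.
Then pb = 713/3 − (2/9)·660 = 91 and ps = 58.5 + 0.125·660 = 141.
ΔCS = ½(516 + 660)(123 − 91) = 18816; ΔPS = ½(516 + 660)(141 − 123) = 10584.
Government spending = 50 × 660 = 33000.
DWL = ½ × 50 × (660 − 516) = 3600; fraction = 3600 / 33000 = 6/55.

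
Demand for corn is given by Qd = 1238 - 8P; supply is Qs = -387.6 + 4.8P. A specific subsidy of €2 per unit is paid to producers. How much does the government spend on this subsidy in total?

Pre-subsidy: 1238 - 8P = -387.6 + 4.8P gives P* = 127, Q* = 222.
With the subsidy, sellers receive Ps = Pb + 2 for each unit, where Pb is the price buyers pay.
Supply in terms of Pb becomes Qs = -387.6 + 4.8(Pb + 2) = -378 + 4.8Pb. Setting this equal to demand: 1238 - 8Pb = -378 + 4.8Pb, so Pb = 126.25.
Sellers receive Ps = 126.25 + 2 = 128.25; Q' = 1238 − 8·126.25 = 228.
Government outlay = subsidy × quantity = 2 × 228 = 456.

Government cost = €456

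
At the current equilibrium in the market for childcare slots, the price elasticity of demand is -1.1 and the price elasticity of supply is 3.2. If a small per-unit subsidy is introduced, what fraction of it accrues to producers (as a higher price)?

For a small subsidy around the equilibrium, the benefit split depends on the relative slopes, which at a point are proportional to the elasticities.
Buyer share = εs/(εs + |εd|) = 3.2/(3.2 + 1.1) = 32/43; seller share = |εd|/(εs + |εd|) = 11/43.
So producers capture 11/43 of the subsidy.

Producer share = 11/43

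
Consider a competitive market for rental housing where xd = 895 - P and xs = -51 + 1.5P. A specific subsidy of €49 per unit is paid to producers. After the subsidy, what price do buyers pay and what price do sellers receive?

Pre-subsidy: 895 - P = -51 + 1.5P gives P* = 378.4, x* = 516.6.
With the subsidy, sellers receive Ps = Pb + 49 for each unit, where Pb is the price buyers pay.
Supply in terms of Pb becomes xs = -51 + 1.5(Pb + 49) = 22.5 + 1.5Pb. Setting this equal to demand: 895 - Pb = 22.5 + 1.5Pb, so Pb = 349.
Sellers receive Ps = 349 + 49 = 398; x' = 895 − 1·349 = 546.

Buyers pay €349; sellers receive €398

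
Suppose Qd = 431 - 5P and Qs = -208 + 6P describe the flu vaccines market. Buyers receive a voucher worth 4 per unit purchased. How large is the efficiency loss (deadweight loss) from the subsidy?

Pre-subsidy: 431 - 5P = -208 + 6P gives P* = 639/11, Q* = 1546/11.
With the rebate, buyers effectively pay Pb = Ps − 4, where Ps is the price sellers receive.
Demand in terms of Ps becomes Qd = 431 − 5(Ps − 4) = 451 - 5Ps. Setting this equal to supply: 451 - 5Ps = -208 + 6Ps, so Ps = 659/11.
Buyers pay Pb = 659/11 − 4 = 615/11; Q' = -208 + 6·(659/11) = 1666/11.
The subsidy expands output by 1666/11 − 1546/11 = 120/11 past the efficient level; on those units the gap between marginal cost and willingness to pay runs from 0 up to 4.
DWL = ½ × 4 × 120/11 = 240/11.

Deadweight loss = 240/11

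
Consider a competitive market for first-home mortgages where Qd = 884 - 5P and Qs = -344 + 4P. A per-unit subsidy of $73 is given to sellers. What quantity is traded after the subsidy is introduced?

Pre-subsidy: 884 - 5P = -344 + 4P gives P* = 1228/9, Q* = 1816/9.
With the subsidy, sellers receive Ps = Pb + 73 for each unit, where Pb is the price buyers pay.
Supply in terms of Pb becomes Qs = -344 + 4(Pb + 73) = -52 + 4Pb. Setting this equal to demand: 884 - 5Pb = -52 + 4Pb, so Pb = 104.
Sellers receive Ps = 104 + 73 = 177; Q' = 884 − 5·104 = 364.

Q' = 364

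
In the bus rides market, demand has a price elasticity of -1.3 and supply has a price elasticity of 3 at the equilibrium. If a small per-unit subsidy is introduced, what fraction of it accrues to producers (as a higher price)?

For a small subsidy around the equilibrium, the benefit split depends on the relative slopes, which at a point are proportional to the elasticities.
Buyer share = εs/(εs + |εd|) = 3/(3 + 1.3) = 30/43; seller share = |εd|/(εs + |εd|) = 13/43.
So producers capture 13/43 of the subsidy.

Producer share = 13/43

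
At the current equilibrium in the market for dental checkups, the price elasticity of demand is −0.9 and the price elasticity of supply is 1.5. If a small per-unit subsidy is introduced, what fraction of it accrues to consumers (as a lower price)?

Consumer share = 0.625

For a small subsidy around the equilibrium, the benefit split depends on the relative slopes, which at a point are proportional to the elasticities.
Buyer share = εs/(εs + |εd|) = 1.5/(1.5 + 0.9) = 0.625; seller share = |εd|/(εs + |εd|) = 0.375.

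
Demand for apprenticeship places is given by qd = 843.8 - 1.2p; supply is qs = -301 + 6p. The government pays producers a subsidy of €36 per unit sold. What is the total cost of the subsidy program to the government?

Government cost = €24804

Pre-subsidy: 843.8 - 1.2p = -301 + 6p gives p* = 159, q* = 653.
With the subsidy, sellers receive ps = pb + 36 for each unit, where pb is the price buyers pay.
Supply in terms of pb becomes qs = -301 + 6(pb + 36) = -85 + 6pb. Setting this equal to demand: 843.8 - 1.2pb = -85 + 6pb, so pb = 129.
Sellers receive ps = 129 + 36 = 165; q' = 843.8 − 1.2·129 = 689.
Government outlay = subsidy × quantity = 36 × 689 = 24804.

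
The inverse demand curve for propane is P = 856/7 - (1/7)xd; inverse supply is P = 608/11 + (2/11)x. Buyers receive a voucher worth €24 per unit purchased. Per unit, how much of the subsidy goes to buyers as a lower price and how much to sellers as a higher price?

Buyers gain €10.56 per unit; sellers gain €13.44 per unit

Pre-subsidy: 856/7 - (1/7)x = 608/11 + (2/11)x gives x* = 206.4 and P* = 92.8.
With the rebate, buyers effectively pay Pb = Ps − 24, where Ps is the price sellers receive.
On the curves, Pb = 856/7 - (1/7)x and Ps = 608/11 + (2/11)x; the wedge Ps − Pb = 24 gives 608/11 + (2/11)x − (856/7 - (1/7)x) = 24, so x' = 280.32.
Then Pb = 856/7 − (1/7)·280.32 = 82.24 and Ps = 608/11 + (2/11)·280.32 = 106.24.
Buyers' price falls by P* − Pb = 92.8 − 82.24 = 10.56; sellers' price rises by Ps − P* = 106.24 − 92.8 = 13.44.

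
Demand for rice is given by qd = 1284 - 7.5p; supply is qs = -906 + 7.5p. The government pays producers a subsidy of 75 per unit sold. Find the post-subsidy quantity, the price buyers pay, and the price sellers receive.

Pre-subsidy: 1284 - 7.5p = -906 + 7.5p gives p* = 146, q* = 189.
With the subsidy, sellers receive ps = pb + 75 for each unit, where pb is the price buyers pay.
Supply in terms of pb becomes qs = -906 + 7.5(pb + 75) = -343.5 + 7.5pb. Setting this equal to demand: 1284 - 7.5pb = -343.5 + 7.5pb, so pb = 108.5.
Sellers receive ps = 108.5 + 75 = 183.5; q' = 1284 − 7.5·108.5 = 470.25.

q' = 470.25; buyers pay 108.5; sellers receive 183.5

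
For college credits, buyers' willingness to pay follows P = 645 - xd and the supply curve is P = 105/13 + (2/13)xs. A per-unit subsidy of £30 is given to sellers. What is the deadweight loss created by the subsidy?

Pre-subsidy: 645 - x = 105/13 + (2/13)x gives x* = 552 and P* = 93.
With the subsidy, sellers receive Ps = Pb + 30 for each unit, where Pb is the price buyers pay.
On the curves, Pb = 645 - x and Ps = 105/13 + (2/13)x; the wedge Ps − Pb = 30 gives 105/13 + (2/13)x − (645 - x) = 30, so x' = 578.
Then Pb = 645 − 1·578 = 67 and Ps = 105/13 + (2/13)·578 = 97.
The subsidy expands output by 578 − 552 = 26 past the efficient level; on those units the gap between marginal cost and willingness to pay runs from 0 up to 30.
DWL = ½ × 30 × 26 = 390.

Deadweight loss = £390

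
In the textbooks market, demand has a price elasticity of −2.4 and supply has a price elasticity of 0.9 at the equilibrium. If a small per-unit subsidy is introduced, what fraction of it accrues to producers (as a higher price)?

For a small subsidy around the equilibrium, the benefit split depends on the relative slopes, which at a point are proportional to the elasticities.
Buyer share = εs/(εs + |εd|) = 0.9/(0.9 + 2.4) = 3/11; seller share = |εd|/(εs + |εd|) = 8/11.
So producers capture 8/11 of the subsidy.

Producer share = 8/11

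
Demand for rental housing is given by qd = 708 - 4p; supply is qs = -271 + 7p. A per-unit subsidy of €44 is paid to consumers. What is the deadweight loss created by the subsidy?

Pre-subsidy: 708 - 4p = -271 + 7p gives p* = 89, q* = 352.
With the rebate, buyers effectively pay pb = ps − 44, where ps is the price sellers receive.
Demand in terms of ps becomes qd = 708 − 4(ps − 44) = 884 - 4ps. Setting this equal to supply: 884 - 4ps = -271 + 7ps, so ps = 105.
Buyers pay pb = 105 − 44 = 61; q' = -271 + 7·105 = 464.
The subsidy expands output by 464 − 352 = 112 past the efficient level; on those units the gap between marginal cost and willingness to pay runs from 0 up to 44.
DWL = ½ × 44 × 112 = 2464.

Deadweight loss = €2464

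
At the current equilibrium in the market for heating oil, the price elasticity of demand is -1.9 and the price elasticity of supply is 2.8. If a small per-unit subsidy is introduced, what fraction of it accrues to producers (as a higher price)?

Producer share = 19/47

For a small subsidy around the equilibrium, the benefit split depends on the relative slopes, which at a point are proportional to the elasticities.
Buyer share = εs/(εs + |εd|) = 2.8/(2.8 + 1.9) = 28/47; seller share = |εd|/(εs + |εd|) = 19/47.
So producers capture 19/47 of the subsidy.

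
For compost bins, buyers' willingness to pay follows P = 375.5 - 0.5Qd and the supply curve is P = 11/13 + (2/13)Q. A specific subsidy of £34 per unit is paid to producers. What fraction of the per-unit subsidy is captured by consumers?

Consumer share = 13/17

Pre-subsidy: 375.5 - 0.5Q = 11/13 + (2/13)Q gives Q* = 573 and P* = 89.
With the subsidy, sellers receive Ps = Pb + 34 for each unit, where Pb is the price buyers pay.
On the curves, Pb = 375.5 - 0.5Q and Ps = 11/13 + (2/13)Q; the wedge Ps − Pb = 34 gives 11/13 + (2/13)Q − (375.5 - 0.5Q) = 34, so Q' = 625.
Then Pb = 375.5 − 0.5·625 = 63 and Ps = 11/13 + (2/13)·625 = 97.
Buyers' price falls by P* − Pb = 89 − 63 = 26; sellers' price rises by Ps − P* = 97 − 89 = 8.
So consumers capture 26/34 = 13/17 of each unit of subsidy.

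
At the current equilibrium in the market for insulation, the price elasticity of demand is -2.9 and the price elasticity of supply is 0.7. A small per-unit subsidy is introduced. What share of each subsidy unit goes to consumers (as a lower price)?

For a small subsidy around the equilibrium, the benefit split depends on the relative slopes, which at a point are proportional to the elasticities.
Buyer share = εs/(εs + |εd|) = 0.7/(0.7 + 2.9) = 7/36; seller share = |εd|/(εs + |εd|) = 29/36.

Consumer share = 7/36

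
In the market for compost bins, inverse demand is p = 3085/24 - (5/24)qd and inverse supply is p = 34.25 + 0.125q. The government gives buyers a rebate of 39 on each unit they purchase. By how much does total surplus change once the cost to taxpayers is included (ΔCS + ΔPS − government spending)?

Pre-subsidy: 3085/24 - (5/24)q = 34.25 + 0.125q gives q* = 282.875 and p* = 69.609375.
With the rebate, buyers effectively pay pb = ps − 39, where ps is the price sellers receive.
On the curves, pb = 3085/24 - (5/24)q and ps = 34.25 + 0.125q; the wedge ps − pb = 39 gives 34.25 + 0.125q − (3085/24 - (5/24)q) = 39, so q' = 399.875.
Then pb = 3085/24 − (5/24)·399.875 = 45.234375 and ps = 34.25 + 0.125·399.875 = 84.234375.
ΔCS = ½(282.875 + 399.875)(69.609375 − 45.234375) = 8321.015625; ΔPS = ½(282.875 + 399.875)(84.234375 − 69.609375) = 4992.609375.
Government spending = 39 × 399.875 = 15595.125.
Net change = 8321.015625 + 4992.609375 − 15595.125 = -2281.5. The loss equals the DWL triangle ½·39·117.

Net change in total surplus = -2281.5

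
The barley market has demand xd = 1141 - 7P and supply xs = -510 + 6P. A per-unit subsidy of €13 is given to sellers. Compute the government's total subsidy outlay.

Pre-subsidy: 1141 - 7P = -510 + 6P gives P* = 127, x* = 252.
With the subsidy, sellers receive Ps = Pb + 13 for each unit, where Pb is the price buyers pay.
Supply in terms of Pb becomes xs = -510 + 6(Pb + 13) = -432 + 6Pb. Setting this equal to demand: 1141 - 7Pb = -432 + 6Pb, so Pb = 121.
Sellers receive Ps = 121 + 13 = 134; x' = 1141 − 7·121 = 294.
Government outlay = subsidy × quantity = 13 × 294 = 3822.

Government cost = €3822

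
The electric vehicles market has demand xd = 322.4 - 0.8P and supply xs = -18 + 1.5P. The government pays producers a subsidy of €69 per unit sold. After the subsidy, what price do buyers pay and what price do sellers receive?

Pre-subsidy: 322.4 - 0.8P = -18 + 1.5P gives P* = 148, x* = 204.
With the subsidy, sellers receive Ps = Pb + 69 for each unit, where Pb is the price buyers pay.
Supply in terms of Pb becomes xs = -18 + 1.5(Pb + 69) = 85.5 + 1.5Pb. Setting this equal to demand: 322.4 - 0.8Pb = 85.5 + 1.5Pb, so Pb = 103.
Sellers receive Ps = 103 + 69 = 172; x' = 322.4 − 0.8·103 = 240.

Buyers pay €103; sellers receive €172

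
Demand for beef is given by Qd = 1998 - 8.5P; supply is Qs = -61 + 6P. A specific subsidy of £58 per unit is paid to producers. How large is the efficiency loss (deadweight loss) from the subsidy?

Pre-subsidy: 1998 - 8.5P = -61 + 6P gives P* = 142, Q* = 791.
With the subsidy, sellers receive Ps = Pb + 58 for each unit, where Pb is the price buyers pay.
Supply in terms of Pb becomes Qs = -61 + 6(Pb + 58) = 287 + 6Pb. Setting this equal to demand: 1998 - 8.5Pb = 287 + 6Pb, so Pb = 118.
Sellers receive Ps = 118 + 58 = 176; Q' = 1998 − 8.5·118 = 995.
The subsidy expands output by 995 − 791 = 204 past the efficient level; on those units the gap between marginal cost and willingness to pay runs from 0 up to 58.
DWL = ½ × 58 × 204 = 5916.

Deadweight loss = £5916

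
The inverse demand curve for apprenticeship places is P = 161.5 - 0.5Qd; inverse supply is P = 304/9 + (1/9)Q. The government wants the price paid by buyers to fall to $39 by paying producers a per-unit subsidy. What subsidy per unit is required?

Required subsidy s = $22 per unit

At a buyer price of 39, quantity demanded is 323 − 2·39 = 245.
Sellers supply 245 only when they receive Ps = 304/9 + (1/9)·245 = 61.
s = Ps − Pb = 61 − 39 = 22.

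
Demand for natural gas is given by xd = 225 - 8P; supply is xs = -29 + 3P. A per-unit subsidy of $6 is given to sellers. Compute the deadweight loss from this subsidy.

Deadweight loss = 432/11

Pre-subsidy: 225 - 8P = -29 + 3P gives P* = 254/11, x* = 443/11.
With the subsidy, sellers receive Ps = Pb + 6 for each unit, where Pb is the price buyers pay.
Supply in terms of Pb becomes xs = -29 + 3(Pb + 6) = -11 + 3Pb. Setting this equal to demand: 225 - 8Pb = -11 + 3Pb, so Pb = 236/11.
Sellers receive Ps = 236/11 + 6 = 302/11; x' = 225 − 8·(236/11) = 587/11.
The subsidy expands output by 587/11 − 443/11 = 144/11 past the efficient level; on those units the gap between marginal cost and willingness to pay runs from 0 up to 6.
DWL = ½ × 6 × 144/11 = 432/11.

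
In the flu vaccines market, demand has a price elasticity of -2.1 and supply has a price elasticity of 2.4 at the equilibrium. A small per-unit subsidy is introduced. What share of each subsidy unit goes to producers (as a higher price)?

For a small subsidy around the equilibrium, the benefit split depends on the relative slopes, which at a point are proportional to the elasticities.
Buyer share = εs/(εs + |εd|) = 2.4/(2.4 + 2.1) = 8/15; seller share = |εd|/(εs + |εd|) = 7/15.
So producers capture 7/15 of the subsidy.

Producer share = 7/15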